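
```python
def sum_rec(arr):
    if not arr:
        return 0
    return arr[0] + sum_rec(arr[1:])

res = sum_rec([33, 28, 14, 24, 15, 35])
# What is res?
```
Call trace:
sum_rec(arr=[33, 28, 14, 24, 15, 35])
  sum_rec(arr=[28, 14, 24, 15, 35])
    sum_rec(arr=[14, 24, 15, 35])
      sum_rec(arr=[24, 15, 35])
        sum_rec(arr=[15, 35])
          sum_rec(arr=[35])
            sum_rec(arr=[])
            -> return 0
          -> return 35
        -> return 50
      -> return 74
    -> return 88
  -> return 116
-> return 149

Final answer: 149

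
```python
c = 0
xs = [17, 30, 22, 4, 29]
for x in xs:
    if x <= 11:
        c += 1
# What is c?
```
Trace:
  c=0
  c=0, x=17
  c=0, x=30
  c=0, x=22
  c=1, x=4
  c=1, x=29

Final answer: 1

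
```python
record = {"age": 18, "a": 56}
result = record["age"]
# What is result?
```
Trace:
  record={'age': 18, 'a': 56}
  record={'age': 18, 'a': 56}, result=18

Final answer: 18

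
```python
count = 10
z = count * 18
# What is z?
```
Trace:
  count=10
  count=10, z=180

Final answer: 180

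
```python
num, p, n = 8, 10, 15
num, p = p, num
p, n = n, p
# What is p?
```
Trace:
  num=8, p=10, n=15
  num=10, p=8, n=15
  num=10, p=15, n=8

Final answer: 15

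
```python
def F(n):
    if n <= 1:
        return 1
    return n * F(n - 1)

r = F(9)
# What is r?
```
Call trace:
F(n=9)
  F(n=8)
    F(n=7)
      F(n=6)
        F(n=5)
          F(n=4)
            F(n=3)
              F(n=2)
                F(n=1)
                -> return 1
              -> return 2
            -> return 6
          -> return 24
        -> return 120
      -> return 720
    -> return 5040
  -> return 40320
-> return 362880

Final answer: 362880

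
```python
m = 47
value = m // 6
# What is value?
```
Trace:
  m=47
  m=47, value=7

Final answer: 7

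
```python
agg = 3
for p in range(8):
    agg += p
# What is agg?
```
Trace:
  agg=3
  agg=3, p=0
  agg=4, p=1
  agg=6, p=2
  agg=9, p=3
  agg=13, p=4
  agg=18, p=5
  agg=24, p=6
  agg=31, p=7

Final answer: 31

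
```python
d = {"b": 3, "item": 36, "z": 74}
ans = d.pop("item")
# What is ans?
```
Trace:
  d={'b': 3, 'item': 36, 'z': 74}
  d={'b': 3, 'z': 74}, ans=36

Final answer: 36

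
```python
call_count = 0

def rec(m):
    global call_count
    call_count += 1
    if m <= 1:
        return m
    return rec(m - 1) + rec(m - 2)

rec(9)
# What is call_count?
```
Call trace (a repeated sub-call is expanded the first time; later identical calls just restate its return value):
rec(m=9)
  rec(m=8)
    rec(m=7)
      rec(m=6)
        rec(m=5)
          rec(m=4)
            rec(m=3)
              rec(m=2)
                rec(m=1)
                -> return 1
                rec(m=0)
                -> return 0
              -> return 1
              rec(m=1)
              -> return 1
            -> return 2
            rec(m=2) -> return 1  (same call as traced above)
          -> return 3
          rec(m=3) -> return 2  (same call as traced above)
        -> return 5
        rec(m=4) -> return 3  (same call as traced above)
      -> return 8
      rec(m=5) -> return 5  (same call as traced above)
    -> return 13
    rec(m=6) -> return 8  (same call as traced above)
  -> return 21
  rec(m=7) -> return 13  (same call as traced above)
-> return 34

call_count is incremented once per call, so count the calls in each subtree. Let C(m) = number of calls made by rec(m).
C(0) = C(1) = 1 (base case, no recursion); C(m) = 1 + C(m - 1) + C(m - 2) otherwise.
C(2) = 1 + C(1) + C(0) = 1 + 1 + 1 = 3
C(3) = 1 + C(2) + C(1) = 1 + 3 + 1 = 5
C(4) = 1 + C(3) + C(2) = 1 + 5 + 3 = 9
C(5) = 1 + C(4) + C(3) = 1 + 9 + 5 = 15
C(6) = 1 + C(5) + C(4) = 1 + 15 + 9 = 25
C(7) = 1 + C(6) + C(5) = 1 + 25 + 15 = 41
C(8) = 1 + C(7) + C(6) = 1 + 41 + 25 = 67
C(9) = 1 + C(8) + C(7) = 1 + 67 + 41 = 109
call_count = C(9) = 109

Final answer: 109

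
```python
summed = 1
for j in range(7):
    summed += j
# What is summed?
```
Trace:
  summed=1
  summed=1, j=0
  summed=2, j=1
  summed=4, j=2
  summed=7, j=3
  summed=11, j=4
  summed=16, j=5
  summed=22, j=6

Final answer: 22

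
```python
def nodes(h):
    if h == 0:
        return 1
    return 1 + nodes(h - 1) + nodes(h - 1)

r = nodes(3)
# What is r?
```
Call trace (a repeated sub-call is expanded the first time; later identical calls just restate its return value):
nodes(h=3)
  nodes(h=2)
    nodes(h=1)
      nodes(h=0)
      -> return 1
      nodes(h=0)
      -> return 1
    -> return 3
    nodes(h=1) -> return 3  (same call as traced above)
  -> return 7
  nodes(h=2) -> return 7  (same call as traced above)
-> return 15

Final answer: 15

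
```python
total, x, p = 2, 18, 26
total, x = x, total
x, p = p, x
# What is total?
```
Trace:
  total=2, x=18, p=26
  total=18, x=2, p=26
  total=18, x=26, p=2

Final answer: 18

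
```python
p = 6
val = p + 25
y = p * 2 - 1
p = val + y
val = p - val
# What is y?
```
Trace:
  p=6
  p=6, val=31
  p=6, val=31, y=11
  p=42, val=31, y=11
  p=42, val=11, y=11

Final answer: 11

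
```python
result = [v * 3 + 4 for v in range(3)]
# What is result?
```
Trace:
  v=0
  v=1
  v=2
  result=[4, 7, 10]

Final answer: [4, 7, 10]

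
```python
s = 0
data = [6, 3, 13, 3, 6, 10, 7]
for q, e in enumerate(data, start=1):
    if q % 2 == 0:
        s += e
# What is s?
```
Trace:
  s=0
  s=0, q=1, e=6
  s=3, q=2, e=3
  s=3, q=3, e=13
  s=6, q=4, e=3
  s=6, q=5, e=6
  s=16, q=6, e=10
  s=16, q=7, e=7

Final answer: 16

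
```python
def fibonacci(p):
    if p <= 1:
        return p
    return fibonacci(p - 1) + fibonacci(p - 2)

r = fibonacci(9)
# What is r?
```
Call trace (a repeated sub-call is expanded the first time; later identical calls just restate its return value):
fibonacci(p=9)
  fibonacci(p=8)
    fibonacci(p=7)
      fibonacci(p=6)
        fibonacci(p=5)
          fibonacci(p=4)
            fibonacci(p=3)
              fibonacci(p=2)
                fibonacci(p=1)
                -> return 1
                fibonacci(p=0)
                -> return 0
              -> return 1
              fibonacci(p=1)
              -> return 1
            -> return 2
            fibonacci(p=2) -> return 1  (same call as traced above)
          -> return 3
          fibonacci(p=3) -> return 2  (same call as traced above)
        -> return 5
        fibonacci(p=4) -> return 3  (same call as traced above)
      -> return 8
      fibonacci(p=5) -> return 5  (same call as traced above)
    -> return 13
    fibonacci(p=6) -> return 8  (same call as traced above)
  -> return 21
  fibonacci(p=7) -> return 13  (same call as traced above)
-> return 34

Final answer: 34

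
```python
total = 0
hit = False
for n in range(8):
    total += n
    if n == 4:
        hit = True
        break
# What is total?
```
Trace:
  total=0
  total=0, hit=False
  total=0, hit=False, n=0
  total=1, hit=False, n=1
  total=3, hit=False, n=2
  total=6, hit=False, n=3
  total=10, hit=True, n=4

Final answer: 10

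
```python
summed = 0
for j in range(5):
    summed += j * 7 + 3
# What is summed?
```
Trace:
  summed=0
  summed=3, j=0
  summed=13, j=1
  summed=30, j=2
  summed=54, j=3
  summed=85, j=4

Final answer: 85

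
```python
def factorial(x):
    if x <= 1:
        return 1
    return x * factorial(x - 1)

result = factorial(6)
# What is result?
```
Call trace:
factorial(x=6)
  factorial(x=5)
    factorial(x=4)
      factorial(x=3)
        factorial(x=2)
          factorial(x=1)
          -> return 1
        -> return 2
      -> return 6
    -> return 24
  -> return 120
-> return 720

Final answer: 720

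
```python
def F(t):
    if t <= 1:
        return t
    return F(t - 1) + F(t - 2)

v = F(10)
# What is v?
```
Call trace (a repeated sub-call is expanded the first time; later identical calls just restate its return value):
F(t=10)
  F(t=9)
    F(t=8)
      F(t=7)
        F(t=6)
          F(t=5)
            F(t=4)
              F(t=3)
                F(t=2)
                  F(t=1)
                  -> return 1
                  F(t=0)
                  -> return 0
                -> return 1
                F(t=1)
                -> return 1
              -> return 2
              F(t=2) -> return 1  (same call as traced above)
            -> return 3
            F(t=3) -> return 2  (same call as traced above)
          -> return 5
          F(t=4) -> return 3  (same call as traced above)
        -> return 8
        F(t=5) -> return 5  (same call as traced above)
      -> return 13
      F(t=6) -> return 8  (same call as traced above)
    -> return 21
    F(t=7) -> return 13  (same call as traced above)
  -> return 34
  F(t=8) -> return 21  (same call as traced above)
-> return 55

Final answer: 55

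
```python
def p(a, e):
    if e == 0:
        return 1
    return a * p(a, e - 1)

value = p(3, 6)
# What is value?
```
Call trace:
p(a=3, e=6)
  p(a=3, e=5)
    p(a=3, e=4)
      p(a=3, e=3)
        p(a=3, e=2)
          p(a=3, e=1)
            p(a=3, e=0)
            -> return 1
          -> return 3
        -> return 9
      -> return 27
    -> return 81
  -> return 243
-> return 729

Final answer: 729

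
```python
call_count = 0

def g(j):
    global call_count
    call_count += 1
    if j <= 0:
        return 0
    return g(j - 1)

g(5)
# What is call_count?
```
Call trace:
g(j=5)
  g(j=4)
    g(j=3)
      g(j=2)
        g(j=1)
          g(j=0)
          -> return 0
        -> return 0
      -> return 0
    -> return 0
  -> return 0
-> return 0

call_count is incremented once per call. g is entered once for each j = 5, 4, 3, 2, 1, 0 (the j <= 0 call returns without recursing), i.e. 5 + 1 calls.
call_count = 6

Final answer: 6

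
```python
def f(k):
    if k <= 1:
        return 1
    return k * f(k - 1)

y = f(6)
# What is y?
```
Call trace:
f(k=6)
  f(k=5)
    f(k=4)
      f(k=3)
        f(k=2)
          f(k=1)
          -> return 1
        -> return 2
      -> return 6
    -> return 24
  -> return 120
-> return 720

Final answer: 720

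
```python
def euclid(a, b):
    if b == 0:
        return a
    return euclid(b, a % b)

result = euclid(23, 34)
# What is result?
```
Call trace:
euclid(a=23, b=34)
  euclid(a=34, b=23)
    euclid(a=23, b=11)
      euclid(a=11, b=1)
        euclid(a=1, b=0)
        -> return 1
      -> return 1
    -> return 1
  -> return 1
-> return 1

Final answer: 1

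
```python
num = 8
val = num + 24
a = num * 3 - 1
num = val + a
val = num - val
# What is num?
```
Trace:
  num=8
  num=8, val=32
  num=8, val=32, a=23
  num=55, val=32, a=23
  num=55, val=23, a=23

Final answer: 55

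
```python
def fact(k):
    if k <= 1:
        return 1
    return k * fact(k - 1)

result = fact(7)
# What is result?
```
Call trace:
fact(k=7)
  fact(k=6)
    fact(k=5)
      fact(k=4)
        fact(k=3)
          fact(k=2)
            fact(k=1)
            -> return 1
          -> return 2
        -> return 6
      -> return 24
    -> return 120
  -> return 720
-> return 5040

Final answer: 5040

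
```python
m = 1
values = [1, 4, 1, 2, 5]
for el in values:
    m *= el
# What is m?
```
Trace:
  m=1
  m=1, el=1
  m=4, el=4
  m=4, el=1
  m=8, el=2
  m=40, el=5

Final answer: 40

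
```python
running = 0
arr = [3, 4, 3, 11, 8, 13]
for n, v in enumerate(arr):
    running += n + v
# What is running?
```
Trace:
  running=0
  running=3, n=0, v=3
  running=8, n=1, v=4
  running=13, n=2, v=3
  running=27, n=3, v=11
  running=39, n=4, v=8
  running=57, n=5, v=13

Final answer: 57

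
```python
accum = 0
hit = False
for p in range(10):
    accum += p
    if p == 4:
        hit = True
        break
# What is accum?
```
Trace:
  accum=0
  accum=0, hit=False
  accum=0, hit=False, p=0
  accum=1, hit=False, p=1
  accum=3, hit=False, p=2
  accum=6, hit=False, p=3
  accum=10, hit=True, p=4

Final answer: 10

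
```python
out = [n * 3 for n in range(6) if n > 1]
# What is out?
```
Trace:
  n=0
  n=1
  n=2
  n=3
  n=4
  n=5
  out=[6, 9, 12, 15]

Final answer: [6, 9, 12, 15]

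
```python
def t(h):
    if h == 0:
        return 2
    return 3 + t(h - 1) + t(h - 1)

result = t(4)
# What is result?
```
Call trace (a repeated sub-call is expanded the first time; later identical calls just restate its return value):
t(h=4)
  t(h=3)
    t(h=2)
      t(h=1)
        t(h=0)
        -> return 2
        t(h=0)
        -> return 2
      -> return 7
      t(h=1) -> return 7  (same call as traced above)
    -> return 17
    t(h=2) -> return 17  (same call as traced above)
  -> return 37
  t(h=3) -> return 37  (same call as traced above)
-> return 77

Final answer: 77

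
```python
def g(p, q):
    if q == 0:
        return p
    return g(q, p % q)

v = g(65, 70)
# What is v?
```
Call trace:
g(p=65, q=70)
  g(p=70, q=65)
    g(p=65, q=5)
      g(p=5, q=0)
      -> return 5
    -> return 5
  -> return 5
-> return 5

Final answer: 5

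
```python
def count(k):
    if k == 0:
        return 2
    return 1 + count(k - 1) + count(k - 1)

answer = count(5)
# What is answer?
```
Call trace (a repeated sub-call is expanded the first time; later identical calls just restate its return value):
count(k=5)
  count(k=4)
    count(k=3)
      count(k=2)
        count(k=1)
          count(k=0)
          -> return 2
          count(k=0)
          -> return 2
        -> return 5
        count(k=1) -> return 5  (same call as traced above)
      -> return 11
      count(k=2) -> return 11  (same call as traced above)
    -> return 23
    count(k=3) -> return 23  (same call as traced above)
  -> return 47
  count(k=4) -> return 47  (same call as traced above)
-> return 95

Final answer: 95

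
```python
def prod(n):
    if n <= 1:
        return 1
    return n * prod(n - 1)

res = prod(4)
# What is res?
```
Call trace:
prod(n=4)
  prod(n=3)
    prod(n=2)
      prod(n=1)
      -> return 1
    -> return 2
  -> return 6
-> return 24

Final answer: 24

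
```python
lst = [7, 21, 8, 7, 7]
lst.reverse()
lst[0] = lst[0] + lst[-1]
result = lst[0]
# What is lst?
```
Trace:
  lst=[7, 21, 8, 7, 7]
  lst=[7, 7, 8, 21, 7]
  lst=[14, 7, 8, 21, 7]
  lst=[14, 7, 8, 21, 7], result=14

Final answer: [14, 7, 8, 21, 7]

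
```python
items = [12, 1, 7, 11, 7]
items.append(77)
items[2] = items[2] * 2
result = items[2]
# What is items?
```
Trace:
  items=[12, 1, 7, 11, 7]
  items=[12, 1, 7, 11, 7, 77]
  items=[12, 1, 14, 11, 7, 77]
  items=[12, 1, 14, 11, 7, 77], result=14

Final answer: [12, 1, 14, 11, 7, 77]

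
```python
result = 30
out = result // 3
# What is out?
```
Trace:
  result=30
  result=30, out=10

Final answer: 10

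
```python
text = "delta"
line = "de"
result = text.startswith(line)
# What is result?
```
Trace:
  text='delta'
  text='delta', line='de'
  text='delta', line='de', result=True

Final answer: True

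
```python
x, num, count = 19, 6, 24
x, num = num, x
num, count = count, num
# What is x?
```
Trace:
  x=19, num=6, count=24
  x=6, num=19, count=24
  x=6, num=24, count=19

Final answer: 6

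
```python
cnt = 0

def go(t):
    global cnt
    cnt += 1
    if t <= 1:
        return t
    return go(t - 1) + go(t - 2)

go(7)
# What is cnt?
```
Call trace (a repeated sub-call is expanded the first time; later identical calls just restate its return value):
go(t=7)
  go(t=6)
    go(t=5)
      go(t=4)
        go(t=3)
          go(t=2)
            go(t=1)
            -> return 1
            go(t=0)
            -> return 0
          -> return 1
          go(t=1)
          -> return 1
        -> return 2
        go(t=2) -> return 1  (same call as traced above)
      -> return 3
      go(t=3) -> return 2  (same call as traced above)
    -> return 5
    go(t=4) -> return 3  (same call as traced above)
  -> return 8
  go(t=5) -> return 5  (same call as traced above)
-> return 13

cnt is incremented once per call, so count the calls in each subtree. Let C(t) = number of calls made by go(t).
C(0) = C(1) = 1 (base case, no recursion); C(t) = 1 + C(t - 1) + C(t - 2) otherwise.
C(2) = 1 + C(1) + C(0) = 1 + 1 + 1 = 3
C(3) = 1 + C(2) + C(1) = 1 + 3 + 1 = 5
C(4) = 1 + C(3) + C(2) = 1 + 5 + 3 = 9
C(5) = 1 + C(4) + C(3) = 1 + 9 + 5 = 15
C(6) = 1 + C(5) + C(4) = 1 + 15 + 9 = 25
C(7) = 1 + C(6) + C(5) = 1 + 25 + 15 = 41
cnt = C(7) = 41

Final answer: 41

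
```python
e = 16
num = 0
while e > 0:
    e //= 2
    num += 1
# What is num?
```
Trace:
  e=16
  e=16, num=0
  e=8, num=1
  e=4, num=2
  e=2, num=3
  e=1, num=4
  e=0, num=5

Final answer: 5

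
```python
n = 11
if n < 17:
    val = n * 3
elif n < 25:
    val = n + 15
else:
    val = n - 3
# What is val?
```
Trace:
  n=11
  n=11, val=33

Final answer: 33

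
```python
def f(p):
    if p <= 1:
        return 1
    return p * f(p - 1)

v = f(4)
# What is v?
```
Call trace:
f(p=4)
  f(p=3)
    f(p=2)
      f(p=1)
      -> return 1
    -> return 2
  -> return 6
-> return 24

Final answer: 24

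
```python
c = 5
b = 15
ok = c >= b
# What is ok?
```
Trace:
  c=5
  c=5, b=15
  c=5, b=15, ok=False

Final answer: False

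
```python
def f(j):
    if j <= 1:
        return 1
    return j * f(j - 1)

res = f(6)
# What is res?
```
Call trace:
f(j=6)
  f(j=5)
    f(j=4)
      f(j=3)
        f(j=2)
          f(j=1)
          -> return 1
        -> return 2
      -> return 6
    -> return 24
  -> return 120
-> return 720

Final answer: 720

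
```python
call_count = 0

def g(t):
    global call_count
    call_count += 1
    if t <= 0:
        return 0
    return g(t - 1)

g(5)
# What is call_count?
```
Call trace:
g(t=5)
  g(t=4)
    g(t=3)
      g(t=2)
        g(t=1)
          g(t=0)
          -> return 0
        -> return 0
      -> return 0
    -> return 0
  -> return 0
-> return 0

call_count is incremented once per call. g is entered once for each t = 5, 4, 3, 2, 1, 0 (the t <= 0 call returns without recursing), i.e. 5 + 1 calls.
call_count = 6

Final answer: 6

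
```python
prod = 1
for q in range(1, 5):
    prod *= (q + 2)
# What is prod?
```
Trace:
  prod=1
  prod=3, q=1
  prod=12, q=2
  prod=60, q=3
  prod=360, q=4

Final answer: 360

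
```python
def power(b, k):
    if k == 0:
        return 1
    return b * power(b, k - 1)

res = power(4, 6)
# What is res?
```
Call trace:
power(b=4, k=6)
  power(b=4, k=5)
    power(b=4, k=4)
      power(b=4, k=3)
        power(b=4, k=2)
          power(b=4, k=1)
            power(b=4, k=0)
            -> return 1
          -> return 4
        -> return 16
      -> return 64
    -> return 256
  -> return 1024
-> return 4096

Final answer: 4096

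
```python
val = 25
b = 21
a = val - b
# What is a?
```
Trace:
  val=25
  val=25, b=21
  val=25, b=21, a=4

Final answer: 4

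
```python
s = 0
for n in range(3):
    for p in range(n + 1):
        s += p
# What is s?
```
Trace:
  s=0
  s=0, n=0, p=0
  s=0, n=1, p=0
  s=1, n=1, p=1
  s=1, n=2, p=0
  s=2, n=2, p=1
  s=4, n=2, p=2

Final answer: 4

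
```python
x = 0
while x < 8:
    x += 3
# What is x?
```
Trace:
  x=0
  x=3
  x=6
  x=9

Final answer: 9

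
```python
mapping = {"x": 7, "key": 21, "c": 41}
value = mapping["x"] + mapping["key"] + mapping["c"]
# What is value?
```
Trace:
  mapping={'x': 7, 'key': 21, 'c': 41}
  mapping={'x': 7, 'key': 21, 'c': 41}, value=69

Final answer: 69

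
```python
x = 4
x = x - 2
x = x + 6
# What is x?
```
Trace:
  x=4
  x=2
  x=8

Final answer: 8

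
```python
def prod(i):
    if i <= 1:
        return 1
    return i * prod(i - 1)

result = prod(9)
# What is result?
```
Call trace:
prod(i=9)
  prod(i=8)
    prod(i=7)
      prod(i=6)
        prod(i=5)
          prod(i=4)
            prod(i=3)
              prod(i=2)
                prod(i=1)
                -> return 1
              -> return 2
            -> return 6
          -> return 24
        -> return 120
      -> return 720
    -> return 5040
  -> return 40320
-> return 362880

Final answer: 362880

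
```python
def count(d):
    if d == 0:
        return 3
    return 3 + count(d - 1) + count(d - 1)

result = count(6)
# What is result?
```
Call trace (a repeated sub-call is expanded the first time; later identical calls just restate its return value):
count(d=6)
  count(d=5)
    count(d=4)
      count(d=3)
        count(d=2)
          count(d=1)
            count(d=0)
            -> return 3
            count(d=0)
            -> return 3
          -> return 9
          count(d=1) -> return 9  (same call as traced above)
        -> return 21
        count(d=2) -> return 21  (same call as traced above)
      -> return 45
      count(d=3) -> return 45  (same call as traced above)
    -> return 93
    count(d=4) -> return 93  (same call as traced above)
  -> return 189
  count(d=5) -> return 189  (same call as traced above)
-> return 381

Final answer: 381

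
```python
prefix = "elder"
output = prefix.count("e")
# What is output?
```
Trace:
  prefix='elder'
  prefix='elder', output=2

Final answer: 2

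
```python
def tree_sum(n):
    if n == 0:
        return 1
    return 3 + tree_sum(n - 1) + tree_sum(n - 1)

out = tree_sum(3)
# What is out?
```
Call trace (a repeated sub-call is expanded the first time; later identical calls just restate its return value):
tree_sum(n=3)
  tree_sum(n=2)
    tree_sum(n=1)
      tree_sum(n=0)
      -> return 1
      tree_sum(n=0)
      -> return 1
    -> return 5
    tree_sum(n=1) -> return 5  (same call as traced above)
  -> return 13
  tree_sum(n=2) -> return 13  (same call as traced above)
-> return 29

Final answer: 29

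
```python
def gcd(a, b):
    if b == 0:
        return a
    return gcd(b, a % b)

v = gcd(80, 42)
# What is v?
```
Call trace:
gcd(a=80, b=42)
  gcd(a=42, b=38)
    gcd(a=38, b=4)
      gcd(a=4, b=2)
        gcd(a=2, b=0)
        -> return 2
      -> return 2
    -> return 2
  -> return 2
-> return 2

Final answer: 2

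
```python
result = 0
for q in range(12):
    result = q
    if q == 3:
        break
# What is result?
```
Trace:
  result=0
  result=0, q=0
  result=1, q=1
  result=2, q=2
  result=3, q=3

Final answer: 3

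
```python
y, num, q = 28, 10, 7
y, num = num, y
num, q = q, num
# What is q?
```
Trace:
  y=28, num=10, q=7
  y=10, num=28, q=7
  y=10, num=7, q=28

Final answer: 28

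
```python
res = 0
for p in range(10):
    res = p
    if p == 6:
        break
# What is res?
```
Trace:
  res=0
  res=0, p=0
  res=1, p=1
  res=2, p=2
  res=3, p=3
  res=4, p=4
  res=5, p=5
  res=6, p=6

Final answer: 6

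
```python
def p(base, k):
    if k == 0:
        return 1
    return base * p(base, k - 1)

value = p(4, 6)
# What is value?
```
Call trace:
p(base=4, k=6)
  p(base=4, k=5)
    p(base=4, k=4)
      p(base=4, k=3)
        p(base=4, k=2)
          p(base=4, k=1)
            p(base=4, k=0)
            -> return 1
          -> return 4
        -> return 16
      -> return 64
    -> return 256
  -> return 1024
-> return 4096

Final answer: 4096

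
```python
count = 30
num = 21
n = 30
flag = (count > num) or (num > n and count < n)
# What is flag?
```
Trace:
  count=30
  count=30, num=21
  count=30, num=21, n=30
  count=30, num=21, n=30, flag=True

Final answer: True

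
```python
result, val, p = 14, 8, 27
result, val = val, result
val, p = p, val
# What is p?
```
Trace:
  result=14, val=8, p=27
  result=8, val=14, p=27
  result=8, val=27, p=14

Final answer: 14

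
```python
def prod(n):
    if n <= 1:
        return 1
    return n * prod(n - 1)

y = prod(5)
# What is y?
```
Call trace:
prod(n=5)
  prod(n=4)
    prod(n=3)
      prod(n=2)
        prod(n=1)
        -> return 1
      -> return 2
    -> return 6
  -> return 24
-> return 120

Final answer: 120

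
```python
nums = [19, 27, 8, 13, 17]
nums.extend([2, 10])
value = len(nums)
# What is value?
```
Trace:
  nums=[19, 27, 8, 13, 17]
  nums=[19, 27, 8, 13, 17, 2, 10]
  nums=[19, 27, 8, 13, 17, 2, 10], value=7

Final answer: 7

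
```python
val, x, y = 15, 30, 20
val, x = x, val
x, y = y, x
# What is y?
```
Trace:
  val=15, x=30, y=20
  val=30, x=15, y=20
  val=30, x=20, y=15

Final answer: 15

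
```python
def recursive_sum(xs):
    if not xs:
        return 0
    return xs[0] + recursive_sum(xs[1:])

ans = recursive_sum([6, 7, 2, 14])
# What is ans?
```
Call trace:
recursive_sum(xs=[6, 7, 2, 14])
  recursive_sum(xs=[7, 2, 14])
    recursive_sum(xs=[2, 14])
      recursive_sum(xs=[14])
        recursive_sum(xs=[])
        -> return 0
      -> return 14
    -> return 16
  -> return 23
-> return 29

Final answer: 29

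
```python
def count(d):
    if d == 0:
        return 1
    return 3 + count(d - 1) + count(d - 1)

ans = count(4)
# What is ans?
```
Call trace (a repeated sub-call is expanded the first time; later identical calls just restate its return value):
count(d=4)
  count(d=3)
    count(d=2)
      count(d=1)
        count(d=0)
        -> return 1
        count(d=0)
        -> return 1
      -> return 5
      count(d=1) -> return 5  (same call as traced above)
    -> return 13
    count(d=2) -> return 13  (same call as traced above)
  -> return 29
  count(d=3) -> return 29  (same call as traced above)
-> return 61

Final answer: 61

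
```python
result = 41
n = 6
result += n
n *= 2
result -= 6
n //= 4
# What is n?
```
Trace:
  result=41
  result=41, n=6
  result=47, n=6
  result=47, n=12
  result=41, n=12
  result=41, n=3

Final answer: 3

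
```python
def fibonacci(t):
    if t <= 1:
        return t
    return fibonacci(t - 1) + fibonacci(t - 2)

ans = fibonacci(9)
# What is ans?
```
Call trace (a repeated sub-call is expanded the first time; later identical calls just restate its return value):
fibonacci(t=9)
  fibonacci(t=8)
    fibonacci(t=7)
      fibonacci(t=6)
        fibonacci(t=5)
          fibonacci(t=4)
            fibonacci(t=3)
              fibonacci(t=2)
                fibonacci(t=1)
                -> return 1
                fibonacci(t=0)
                -> return 0
              -> return 1
              fibonacci(t=1)
              -> return 1
            -> return 2
            fibonacci(t=2) -> return 1  (same call as traced above)
          -> return 3
          fibonacci(t=3) -> return 2  (same call as traced above)
        -> return 5
        fibonacci(t=4) -> return 3  (same call as traced above)
      -> return 8
      fibonacci(t=5) -> return 5  (same call as traced above)
    -> return 13
    fibonacci(t=6) -> return 8  (same call as traced above)
  -> return 21
  fibonacci(t=7) -> return 13  (same call as traced above)
-> return 34

Final answer: 34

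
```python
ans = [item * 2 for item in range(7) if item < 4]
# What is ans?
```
Trace:
  item=0
  item=1
  item=2
  item=3
  item=4
  item=5
  item=6
  ans=[0, 2, 4, 6]

Final answer: [0, 2, 4, 6]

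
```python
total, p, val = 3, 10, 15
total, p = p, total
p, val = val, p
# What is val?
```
Trace:
  total=3, p=10, val=15
  total=10, p=3, val=15
  total=10, p=15, val=3

Final answer: 3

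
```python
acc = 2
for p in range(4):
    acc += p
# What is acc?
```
Trace:
  acc=2
  acc=2, p=0
  acc=3, p=1
  acc=5, p=2
  acc=8, p=3

Final answer: 8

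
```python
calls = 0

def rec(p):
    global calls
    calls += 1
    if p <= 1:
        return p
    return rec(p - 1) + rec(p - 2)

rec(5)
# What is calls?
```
Call trace (a repeated sub-call is expanded the first time; later identical calls just restate its return value):
rec(p=5)
  rec(p=4)
    rec(p=3)
      rec(p=2)
        rec(p=1)
        -> return 1
        rec(p=0)
        -> return 0
      -> return 1
      rec(p=1)
      -> return 1
    -> return 2
    rec(p=2) -> return 1  (same call as traced above)
  -> return 3
  rec(p=3) -> return 2  (same call as traced above)
-> return 5

calls is incremented once per call, so count the calls in each subtree. Let C(p) = number of calls made by rec(p).
C(0) = C(1) = 1 (base case, no recursion); C(p) = 1 + C(p - 1) + C(p - 2) otherwise.
C(2) = 1 + C(1) + C(0) = 1 + 1 + 1 = 3
C(3) = 1 + C(2) + C(1) = 1 + 3 + 1 = 5
C(4) = 1 + C(3) + C(2) = 1 + 5 + 3 = 9
C(5) = 1 + C(4) + C(3) = 1 + 9 + 5 = 15
calls = C(5) = 15

Final answer: 15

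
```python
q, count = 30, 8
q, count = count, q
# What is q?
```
Trace:
  q=30, count=8
  q=8, count=30

Final answer: 8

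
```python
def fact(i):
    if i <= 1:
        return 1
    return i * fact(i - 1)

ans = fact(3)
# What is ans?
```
Call trace:
fact(i=3)
  fact(i=2)
    fact(i=1)
    -> return 1
  -> return 2
-> return 6

Final answer: 6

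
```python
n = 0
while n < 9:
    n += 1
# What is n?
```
Trace:
  n=0
  n=1
  n=2
  n=3
  n=4
  n=5
  n=6
  n=7
  n=8
  n=9

Final answer: 9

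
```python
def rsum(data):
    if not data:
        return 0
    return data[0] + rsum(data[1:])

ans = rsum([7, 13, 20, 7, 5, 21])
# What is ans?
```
Call trace:
rsum(data=[7, 13, 20, 7, 5, 21])
  rsum(data=[13, 20, 7, 5, 21])
    rsum(data=[20, 7, 5, 21])
      rsum(data=[7, 5, 21])
        rsum(data=[5, 21])
          rsum(data=[21])
            rsum(data=[])
            -> return 0
          -> return 21
        -> return 26
      -> return 33
    -> return 53
  -> return 66
-> return 73

Final answer: 73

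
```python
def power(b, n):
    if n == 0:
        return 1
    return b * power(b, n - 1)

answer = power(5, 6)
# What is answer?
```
Call trace:
power(b=5, n=6)
  power(b=5, n=5)
    power(b=5, n=4)
      power(b=5, n=3)
        power(b=5, n=2)
          power(b=5, n=1)
            power(b=5, n=0)
            -> return 1
          -> return 5
        -> return 25
      -> return 125
    -> return 625
  -> return 3125
-> return 15625

Final answer: 15625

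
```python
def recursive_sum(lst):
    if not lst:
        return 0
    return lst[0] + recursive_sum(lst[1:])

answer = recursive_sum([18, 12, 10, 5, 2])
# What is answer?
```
Call trace:
recursive_sum(lst=[18, 12, 10, 5, 2])
  recursive_sum(lst=[12, 10, 5, 2])
    recursive_sum(lst=[10, 5, 2])
      recursive_sum(lst=[5, 2])
        recursive_sum(lst=[2])
          recursive_sum(lst=[])
          -> return 0
        -> return 2
      -> return 7
    -> return 17
  -> return 29
-> return 47

Final answer: 47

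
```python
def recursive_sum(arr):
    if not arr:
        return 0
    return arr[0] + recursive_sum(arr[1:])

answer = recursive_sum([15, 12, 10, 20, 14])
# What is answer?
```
Call trace:
recursive_sum(arr=[15, 12, 10, 20, 14])
  recursive_sum(arr=[12, 10, 20, 14])
    recursive_sum(arr=[10, 20, 14])
      recursive_sum(arr=[20, 14])
        recursive_sum(arr=[14])
          recursive_sum(arr=[])
          -> return 0
        -> return 14
      -> return 34
    -> return 44
  -> return 56
-> return 71

Final answer: 71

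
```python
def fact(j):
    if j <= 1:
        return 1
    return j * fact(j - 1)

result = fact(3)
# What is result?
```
Call trace:
fact(j=3)
  fact(j=2)
    fact(j=1)
    -> return 1
  -> return 2
-> return 6

Final answer: 6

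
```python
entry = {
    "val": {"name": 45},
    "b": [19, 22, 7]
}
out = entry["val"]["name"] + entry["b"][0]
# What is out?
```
Trace:
  entry={'val': {'name': 45}, 'b': [19, 22, 7]}
  entry={'val': {'name': 45}, 'b': [19, 22, 7]}, out=64

Final answer: 64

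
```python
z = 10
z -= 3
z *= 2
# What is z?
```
Trace:
  z=10
  z=7
  z=14

Final answer: 14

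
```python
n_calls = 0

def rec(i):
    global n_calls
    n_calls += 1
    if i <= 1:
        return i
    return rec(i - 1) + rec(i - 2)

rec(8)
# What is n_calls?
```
Call trace (a repeated sub-call is expanded the first time; later identical calls just restate its return value):
rec(i=8)
  rec(i=7)
    rec(i=6)
      rec(i=5)
        rec(i=4)
          rec(i=3)
            rec(i=2)
              rec(i=1)
              -> return 1
              rec(i=0)
              -> return 0
            -> return 1
            rec(i=1)
            -> return 1
          -> return 2
          rec(i=2) -> return 1  (same call as traced above)
        -> return 3
        rec(i=3) -> return 2  (same call as traced above)
      -> return 5
      rec(i=4) -> return 3  (same call as traced above)
    -> return 8
    rec(i=5) -> return 5  (same call as traced above)
  -> return 13
  rec(i=6) -> return 8  (same call as traced above)
-> return 21

n_calls is incremented once per call, so count the calls in each subtree. Let C(i) = number of calls made by rec(i).
C(0) = C(1) = 1 (base case, no recursion); C(i) = 1 + C(i - 1) + C(i - 2) otherwise.
C(2) = 1 + C(1) + C(0) = 1 + 1 + 1 = 3
C(3) = 1 + C(2) + C(1) = 1 + 3 + 1 = 5
C(4) = 1 + C(3) + C(2) = 1 + 5 + 3 = 9
C(5) = 1 + C(4) + C(3) = 1 + 9 + 5 = 15
C(6) = 1 + C(5) + C(4) = 1 + 15 + 9 = 25
C(7) = 1 + C(6) + C(5) = 1 + 25 + 15 = 41
C(8) = 1 + C(7) + C(6) = 1 + 41 + 25 = 67
n_calls = C(8) = 67

Final answer: 67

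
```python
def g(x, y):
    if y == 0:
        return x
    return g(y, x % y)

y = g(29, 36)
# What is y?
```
Call trace:
g(x=29, y=36)
  g(x=36, y=29)
    g(x=29, y=7)
      g(x=7, y=1)
        g(x=1, y=0)
        -> return 1
      -> return 1
    -> return 1
  -> return 1
-> return 1

Final answer: 1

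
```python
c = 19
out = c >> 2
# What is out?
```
Trace:
  c=19
  c=19, out=4

Final answer: 4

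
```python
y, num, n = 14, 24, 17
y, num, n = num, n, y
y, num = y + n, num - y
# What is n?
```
Trace:
  y=14, num=24, n=17
  y=24, num=17, n=14
  y=38, num=-7, n=14

Final answer: 14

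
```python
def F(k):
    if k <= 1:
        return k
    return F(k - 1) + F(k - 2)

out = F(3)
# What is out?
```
Call trace:
F(k=3)
  F(k=2)
    F(k=1)
    -> return 1
    F(k=0)
    -> return 0
  -> return 1
  F(k=1)
  -> return 1
-> return 2

Final answer: 2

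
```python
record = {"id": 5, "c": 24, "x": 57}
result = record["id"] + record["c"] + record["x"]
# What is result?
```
Trace:
  record={'id': 5, 'c': 24, 'x': 57}
  record={'id': 5, 'c': 24, 'x': 57}, result=86

Final answer: 86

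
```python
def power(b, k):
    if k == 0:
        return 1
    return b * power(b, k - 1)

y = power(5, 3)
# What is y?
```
Call trace:
power(b=5, k=3)
  power(b=5, k=2)
    power(b=5, k=1)
      power(b=5, k=0)
      -> return 1
    -> return 5
  -> return 25
-> return 125

Final answer: 125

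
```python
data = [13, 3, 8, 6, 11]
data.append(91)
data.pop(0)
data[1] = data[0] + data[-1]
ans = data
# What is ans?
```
Trace:
  data=[13, 3, 8, 6, 11]
  data=[13, 3, 8, 6, 11, 91]
  data=[3, 8, 6, 11, 91]
  data=[3, 94, 6, 11, 91]
  data=[3, 94, 6, 11, 91], ans=[3, 94, 6, 11, 91]

Final answer: [3, 94, 6, 11, 91]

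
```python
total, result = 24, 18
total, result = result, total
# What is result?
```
Trace:
  total=24, result=18
  total=18, result=24

Final answer: 24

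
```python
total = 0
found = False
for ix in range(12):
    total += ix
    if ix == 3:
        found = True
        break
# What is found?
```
Trace:
  total=0
  total=0, found=False
  total=0, found=False, ix=0
  total=1, found=False, ix=1
  total=3, found=False, ix=2
  total=6, found=True, ix=3

Final answer: True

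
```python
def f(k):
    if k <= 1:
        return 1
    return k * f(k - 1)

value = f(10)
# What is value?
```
Call trace:
f(k=10)
  f(k=9)
    f(k=8)
      f(k=7)
        f(k=6)
          f(k=5)
            f(k=4)
              f(k=3)
                f(k=2)
                  f(k=1)
                  -> return 1
                -> return 2
              -> return 6
            -> return 24
          -> return 120
        -> return 720
      -> return 5040
    -> return 40320
  -> return 362880
-> return 3628800

Final answer: 3628800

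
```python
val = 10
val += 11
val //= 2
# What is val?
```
Trace:
  val=10
  val=21
  val=10

Final answer: 10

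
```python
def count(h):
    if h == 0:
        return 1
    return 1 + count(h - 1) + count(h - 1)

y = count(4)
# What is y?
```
Call trace (a repeated sub-call is expanded the first time; later identical calls just restate its return value):
count(h=4)
  count(h=3)
    count(h=2)
      count(h=1)
        count(h=0)
        -> return 1
        count(h=0)
        -> return 1
      -> return 3
      count(h=1) -> return 3  (same call as traced above)
    -> return 7
    count(h=2) -> return 7  (same call as traced above)
  -> return 15
  count(h=3) -> return 15  (same call as traced above)
-> return 31

Final answer: 31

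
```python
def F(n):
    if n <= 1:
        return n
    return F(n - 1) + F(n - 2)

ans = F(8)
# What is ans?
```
Call trace (a repeated sub-call is expanded the first time; later identical calls just restate its return value):
F(n=8)
  F(n=7)
    F(n=6)
      F(n=5)
        F(n=4)
          F(n=3)
            F(n=2)
              F(n=1)
              -> return 1
              F(n=0)
              -> return 0
            -> return 1
            F(n=1)
            -> return 1
          -> return 2
          F(n=2) -> return 1  (same call as traced above)
        -> return 3
        F(n=3) -> return 2  (same call as traced above)
      -> return 5
      F(n=4) -> return 3  (same call as traced above)
    -> return 8
    F(n=5) -> return 5  (same call as traced above)
  -> return 13
  F(n=6) -> return 8  (same call as traced above)
-> return 21

Final answer: 21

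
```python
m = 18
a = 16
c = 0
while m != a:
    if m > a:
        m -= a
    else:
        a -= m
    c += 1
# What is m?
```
Trace:
  m=18
  m=18, a=16
  m=18, a=16, c=0
  m=2, a=16, c=1
  m=2, a=14, c=2
  m=2, a=12, c=3
  m=2, a=10, c=4
  m=2, a=8, c=5
  m=2, a=6, c=6
  m=2, a=4, c=7
  m=2, a=2, c=8

Final answer: 2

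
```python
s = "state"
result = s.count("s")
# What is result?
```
Trace:
  s='state'
  s='state', result=1

Final answer: 1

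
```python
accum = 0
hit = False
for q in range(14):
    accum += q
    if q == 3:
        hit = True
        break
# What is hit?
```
Trace:
  accum=0
  accum=0, hit=False
  accum=0, hit=False, q=0
  accum=1, hit=False, q=1
  accum=3, hit=False, q=2
  accum=6, hit=True, q=3

Final answer: True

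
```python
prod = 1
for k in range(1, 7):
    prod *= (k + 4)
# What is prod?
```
Trace:
  prod=1
  prod=5, k=1
  prod=30, k=2
  prod=210, k=3
  prod=1680, k=4
  prod=15120, k=5
  prod=151200, k=6

Final answer: 151200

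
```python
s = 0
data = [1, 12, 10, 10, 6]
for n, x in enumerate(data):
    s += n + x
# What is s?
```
Trace:
  s=0
  s=1, n=0, x=1
  s=14, n=1, x=12
  s=26, n=2, x=10
  s=39, n=3, x=10
  s=49, n=4, x=6

Final answer: 49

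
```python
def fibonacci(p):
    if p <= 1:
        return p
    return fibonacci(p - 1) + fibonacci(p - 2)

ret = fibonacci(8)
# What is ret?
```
Call trace (a repeated sub-call is expanded the first time; later identical calls just restate its return value):
fibonacci(p=8)
  fibonacci(p=7)
    fibonacci(p=6)
      fibonacci(p=5)
        fibonacci(p=4)
          fibonacci(p=3)
            fibonacci(p=2)
              fibonacci(p=1)
              -> return 1
              fibonacci(p=0)
              -> return 0
            -> return 1
            fibonacci(p=1)
            -> return 1
          -> return 2
          fibonacci(p=2) -> return 1  (same call as traced above)
        -> return 3
        fibonacci(p=3) -> return 2  (same call as traced above)
      -> return 5
      fibonacci(p=4) -> return 3  (same call as traced above)
    -> return 8
    fibonacci(p=5) -> return 5  (same call as traced above)
  -> return 13
  fibonacci(p=6) -> return 8  (same call as traced above)
-> return 21

Final answer: 21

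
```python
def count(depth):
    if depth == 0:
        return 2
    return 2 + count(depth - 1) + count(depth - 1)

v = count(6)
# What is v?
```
Call trace (a repeated sub-call is expanded the first time; later identical calls just restate its return value):
count(depth=6)
  count(depth=5)
    count(depth=4)
      count(depth=3)
        count(depth=2)
          count(depth=1)
            count(depth=0)
            -> return 2
            count(depth=0)
            -> return 2
          -> return 6
          count(depth=1) -> return 6  (same call as traced above)
        -> return 14
        count(depth=2) -> return 14  (same call as traced above)
      -> return 30
      count(depth=3) -> return 30  (same call as traced above)
    -> return 62
    count(depth=4) -> return 62  (same call as traced above)
  -> return 126
  count(depth=5) -> return 126  (same call as traced above)
-> return 254

Final answer: 254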